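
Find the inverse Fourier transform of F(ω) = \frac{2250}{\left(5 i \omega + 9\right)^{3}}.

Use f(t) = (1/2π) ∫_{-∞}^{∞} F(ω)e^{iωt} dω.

f(t) = 9 t^{2} e^{- \frac{9 t}{5}} u\left(t\right)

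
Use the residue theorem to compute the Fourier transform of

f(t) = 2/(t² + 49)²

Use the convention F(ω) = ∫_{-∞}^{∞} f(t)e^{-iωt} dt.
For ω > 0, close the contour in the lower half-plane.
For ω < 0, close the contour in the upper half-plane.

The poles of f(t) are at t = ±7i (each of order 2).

Let g(z) = f(z)e^{-iωz}; for large |z| the factor e^{-iωz} decays in the lower half-plane when ω > 0 and in the upper half-plane when ω < 0.

Case ω > 0 (lower half-plane, clockwise contour ⇒ F(ω) = -2πi·ΣRes):
  Res_{z = - 7 i} g(z) = \frac{i \left(7 \omega + 1\right) e^{- 7 \omega}}{686} (pole of order 2)
  F(ω) = -2πi·ΣRes = \frac{\pi \left(7 \omega + 1\right) e^{- 7 \omega}}{343}

Case ω < 0 (upper half-plane, counterclockwise contour ⇒ F(ω) = +2πi·ΣRes):
  Res_{z = 7 i} g(z) = \frac{i \left(7 \omega - 1\right) e^{7 \omega}}{686} (pole of order 2)
  F(ω) = 2πi·ΣRes = \frac{\pi \left(1 - 7 \omega\right) e^{7 \omega}}{343}

Both cases combine into a single formula in |ω|:

F(ω) = \frac{\pi \left(7 \left|{\omega}\right| + 1\right) e^{- 7 \left|{\omega}\right|}}{343}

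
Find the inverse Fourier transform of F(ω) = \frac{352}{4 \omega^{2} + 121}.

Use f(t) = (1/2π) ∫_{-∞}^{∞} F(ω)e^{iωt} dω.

f(t) = 8 e^{- \frac{11 \left|{t}\right|}{2}}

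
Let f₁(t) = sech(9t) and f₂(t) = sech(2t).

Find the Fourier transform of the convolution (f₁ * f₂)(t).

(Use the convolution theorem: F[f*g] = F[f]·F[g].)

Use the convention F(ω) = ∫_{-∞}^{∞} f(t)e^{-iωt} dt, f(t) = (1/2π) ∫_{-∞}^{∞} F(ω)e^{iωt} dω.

F[f₁*f₂](ω) = \frac{\pi^{2}}{18 \cosh{\left(\frac{\pi \omega}{18} \right)} \cosh{\left(\frac{\pi \omega}{4} \right)}}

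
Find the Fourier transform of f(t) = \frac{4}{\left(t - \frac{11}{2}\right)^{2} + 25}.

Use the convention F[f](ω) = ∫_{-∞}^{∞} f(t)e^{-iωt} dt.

F(ω) = \frac{4 \pi e^{- \frac{11 i \omega}{2} - 5 \left|{\omega}\right|}}{5}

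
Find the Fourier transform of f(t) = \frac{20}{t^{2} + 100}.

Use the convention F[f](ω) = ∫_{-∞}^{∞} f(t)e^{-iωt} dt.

F(ω) = 2 \pi e^{- 10 \left|{\omega}\right|}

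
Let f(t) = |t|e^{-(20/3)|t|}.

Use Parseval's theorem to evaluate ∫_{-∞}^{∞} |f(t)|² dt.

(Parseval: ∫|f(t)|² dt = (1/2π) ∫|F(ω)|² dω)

∫|f(t)|² dt = \frac{27}{16000}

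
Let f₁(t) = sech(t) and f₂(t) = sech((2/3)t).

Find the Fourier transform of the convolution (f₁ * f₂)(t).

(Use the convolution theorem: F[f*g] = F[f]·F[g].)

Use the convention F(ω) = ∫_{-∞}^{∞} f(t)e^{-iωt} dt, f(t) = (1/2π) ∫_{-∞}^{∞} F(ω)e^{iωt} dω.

F[f₁*f₂](ω) = \frac{3 \pi^{2}}{2 \cosh{\left(\frac{\pi \omega}{2} \right)} \cosh{\left(\frac{3 \pi \omega}{4} \right)}}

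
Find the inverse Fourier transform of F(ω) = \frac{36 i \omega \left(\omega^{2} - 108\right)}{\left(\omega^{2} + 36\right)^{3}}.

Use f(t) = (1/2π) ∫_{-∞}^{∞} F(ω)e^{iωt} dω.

f(t) = 9 t e^{- 6 \left|{t}\right|} \left|{t}\right|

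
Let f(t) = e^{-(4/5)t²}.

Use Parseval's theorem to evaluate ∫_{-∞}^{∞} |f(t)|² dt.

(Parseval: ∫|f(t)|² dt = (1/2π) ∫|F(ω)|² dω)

∫|f(t)|² dt = \frac{\sqrt{10} \sqrt{\pi}}{4}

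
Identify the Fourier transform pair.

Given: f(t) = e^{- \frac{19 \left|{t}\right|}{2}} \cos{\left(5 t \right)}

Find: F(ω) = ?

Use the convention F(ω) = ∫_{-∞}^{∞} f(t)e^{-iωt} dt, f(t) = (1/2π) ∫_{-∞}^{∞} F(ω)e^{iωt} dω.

F(ω) = \frac{76 \left(4 \omega^{2} + 461\right)}{16 \omega^{4} + 2088 \omega^{2} + 212521}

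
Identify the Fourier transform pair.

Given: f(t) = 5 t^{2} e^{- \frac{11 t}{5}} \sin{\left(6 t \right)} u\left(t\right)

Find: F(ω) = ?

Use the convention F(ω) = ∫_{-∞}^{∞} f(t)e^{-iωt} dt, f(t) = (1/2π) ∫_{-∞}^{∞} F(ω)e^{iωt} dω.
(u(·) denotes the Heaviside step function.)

F(ω) = \frac{112500 \left(\left(5 i \omega + 11\right)^{2} - 300\right)}{\left(\left(5 i \omega + 11\right)^{2} + 900\right)^{3}}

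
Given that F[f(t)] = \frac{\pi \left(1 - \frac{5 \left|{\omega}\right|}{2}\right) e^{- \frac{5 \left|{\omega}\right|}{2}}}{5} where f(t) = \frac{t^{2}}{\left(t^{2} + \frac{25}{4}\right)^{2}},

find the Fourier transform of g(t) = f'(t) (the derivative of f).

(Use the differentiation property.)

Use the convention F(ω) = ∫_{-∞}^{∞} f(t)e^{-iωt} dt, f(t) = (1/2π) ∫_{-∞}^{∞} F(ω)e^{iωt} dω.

F[g](ω) = \frac{i \pi \omega \left(2 - 5 \left|{\omega}\right|\right) e^{- \frac{5 \left|{\omega}\right|}{2}}}{10}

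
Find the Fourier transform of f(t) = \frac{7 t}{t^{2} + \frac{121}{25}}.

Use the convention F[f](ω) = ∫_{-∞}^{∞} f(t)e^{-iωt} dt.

F(ω) = - 7 i \pi e^{- \frac{11 \left|{\omega}\right|}{5}} \operatorname{sign}{\left(\omega \right)}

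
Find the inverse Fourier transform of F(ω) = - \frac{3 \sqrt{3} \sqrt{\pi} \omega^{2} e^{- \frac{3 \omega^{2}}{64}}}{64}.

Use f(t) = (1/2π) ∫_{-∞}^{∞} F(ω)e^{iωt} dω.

f(t) = \left(\frac{64 t^{2}}{3} - 2\right) e^{- \frac{16 t^{2}}{3}}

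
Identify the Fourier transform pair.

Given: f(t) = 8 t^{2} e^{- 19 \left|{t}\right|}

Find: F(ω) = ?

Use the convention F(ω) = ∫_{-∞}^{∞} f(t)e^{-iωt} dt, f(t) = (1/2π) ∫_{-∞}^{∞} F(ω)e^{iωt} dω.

F(ω) = \frac{608 \left(361 - 3 \omega^{2}\right)}{\left(\omega^{2} + 361\right)^{3}}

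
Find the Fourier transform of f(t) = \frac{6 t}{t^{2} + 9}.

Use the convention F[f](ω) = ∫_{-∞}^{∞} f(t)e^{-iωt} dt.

F(ω) = - 6 i \pi e^{- 3 \left|{\omega}\right|} \operatorname{sign}{\left(\omega \right)}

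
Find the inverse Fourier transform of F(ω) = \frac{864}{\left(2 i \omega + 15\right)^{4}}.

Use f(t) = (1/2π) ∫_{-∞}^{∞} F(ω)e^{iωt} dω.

f(t) = 9 t^{3} e^{- \frac{15 t}{2}} u\left(t\right)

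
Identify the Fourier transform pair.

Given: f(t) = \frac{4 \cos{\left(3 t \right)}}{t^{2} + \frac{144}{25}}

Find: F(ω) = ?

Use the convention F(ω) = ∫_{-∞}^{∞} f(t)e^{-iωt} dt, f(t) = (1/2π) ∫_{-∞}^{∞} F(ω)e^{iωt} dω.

F(ω) = \frac{5 \pi e^{- \frac{12 \left|{\omega + 3}\right|}{5}}}{6} + \frac{5 \pi e^{- \frac{12 \left|{\omega - 3}\right|}{5}}}{6}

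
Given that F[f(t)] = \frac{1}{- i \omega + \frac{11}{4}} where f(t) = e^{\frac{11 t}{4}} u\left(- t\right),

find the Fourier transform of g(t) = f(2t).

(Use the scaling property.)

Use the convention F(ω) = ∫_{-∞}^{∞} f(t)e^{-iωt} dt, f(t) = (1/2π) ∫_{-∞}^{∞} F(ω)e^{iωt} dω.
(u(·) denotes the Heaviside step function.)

F[g](ω) = - \frac{2}{2 i \omega - 11}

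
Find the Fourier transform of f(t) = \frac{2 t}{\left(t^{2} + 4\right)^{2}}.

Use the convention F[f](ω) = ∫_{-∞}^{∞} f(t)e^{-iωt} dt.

F(ω) = - \frac{i \pi \omega e^{- 2 \left|{\omega}\right|}}{2}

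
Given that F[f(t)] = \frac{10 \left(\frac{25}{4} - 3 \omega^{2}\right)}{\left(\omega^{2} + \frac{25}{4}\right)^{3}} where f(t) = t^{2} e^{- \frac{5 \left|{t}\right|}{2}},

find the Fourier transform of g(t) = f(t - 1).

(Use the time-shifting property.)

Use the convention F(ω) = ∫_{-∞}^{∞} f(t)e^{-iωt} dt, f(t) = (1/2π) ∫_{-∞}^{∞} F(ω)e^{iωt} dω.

F[g](ω) = \frac{160 \left(25 - 12 \omega^{2}\right) e^{- i \omega}}{\left(4 \omega^{2} + 25\right)^{3}}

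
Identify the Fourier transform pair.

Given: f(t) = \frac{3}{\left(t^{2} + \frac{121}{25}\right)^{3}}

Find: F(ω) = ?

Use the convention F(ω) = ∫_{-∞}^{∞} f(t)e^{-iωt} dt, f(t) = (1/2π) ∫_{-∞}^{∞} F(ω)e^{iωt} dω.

F(ω) = \frac{375 \pi \left(121 \omega^{2} + 165 \left|{\omega}\right| + 75\right) e^{- \frac{11 \left|{\omega}\right|}{5}}}{1288408}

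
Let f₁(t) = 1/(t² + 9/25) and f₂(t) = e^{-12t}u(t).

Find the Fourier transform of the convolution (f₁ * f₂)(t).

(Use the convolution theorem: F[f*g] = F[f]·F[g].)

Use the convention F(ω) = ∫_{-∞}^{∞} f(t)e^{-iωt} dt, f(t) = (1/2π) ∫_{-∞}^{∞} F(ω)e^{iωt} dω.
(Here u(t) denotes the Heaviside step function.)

F[f₁*f₂](ω) = \frac{5 \pi e^{- \frac{3 \left|{\omega}\right|}{5}}}{3 \left(i \omega + 12\right)}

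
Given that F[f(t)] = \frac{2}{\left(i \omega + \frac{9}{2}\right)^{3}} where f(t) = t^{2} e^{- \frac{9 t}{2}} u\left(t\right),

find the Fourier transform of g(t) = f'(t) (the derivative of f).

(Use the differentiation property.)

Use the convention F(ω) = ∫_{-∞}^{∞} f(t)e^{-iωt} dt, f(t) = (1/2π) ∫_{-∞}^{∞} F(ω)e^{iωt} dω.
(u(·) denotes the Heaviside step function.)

F[g](ω) = \frac{16 i \omega}{\left(2 i \omega + 9\right)^{3}}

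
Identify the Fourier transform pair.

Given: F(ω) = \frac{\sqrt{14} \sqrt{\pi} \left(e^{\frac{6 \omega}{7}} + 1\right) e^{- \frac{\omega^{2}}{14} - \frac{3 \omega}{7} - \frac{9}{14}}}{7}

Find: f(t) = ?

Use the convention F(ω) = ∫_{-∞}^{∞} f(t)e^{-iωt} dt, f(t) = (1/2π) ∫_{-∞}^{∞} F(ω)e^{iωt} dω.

f(t) = 2 e^{- \frac{7 t^{2}}{2}} \cos{\left(3 t \right)}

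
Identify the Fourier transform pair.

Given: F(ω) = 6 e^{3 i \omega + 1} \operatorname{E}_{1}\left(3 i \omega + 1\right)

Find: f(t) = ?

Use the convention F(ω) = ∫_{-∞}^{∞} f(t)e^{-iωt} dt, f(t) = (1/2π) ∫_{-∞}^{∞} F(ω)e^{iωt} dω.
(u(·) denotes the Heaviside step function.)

f(t) = \frac{6 e^{- \frac{t}{3}} u\left(t\right)}{t + 3}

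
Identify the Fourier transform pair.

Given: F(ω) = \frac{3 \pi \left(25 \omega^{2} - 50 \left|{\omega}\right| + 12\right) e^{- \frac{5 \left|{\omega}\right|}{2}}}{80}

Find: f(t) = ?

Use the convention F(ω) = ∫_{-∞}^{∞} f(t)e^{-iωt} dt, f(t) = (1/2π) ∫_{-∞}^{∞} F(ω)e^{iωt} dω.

f(t) = \frac{3 t^{4}}{\left(t^{2} + \frac{25}{4}\right)^{3}}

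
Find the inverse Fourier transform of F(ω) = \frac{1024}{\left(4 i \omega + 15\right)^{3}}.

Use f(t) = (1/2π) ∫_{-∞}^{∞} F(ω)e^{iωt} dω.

f(t) = 8 t^{2} e^{- \frac{15 t}{4}} u\left(t\right)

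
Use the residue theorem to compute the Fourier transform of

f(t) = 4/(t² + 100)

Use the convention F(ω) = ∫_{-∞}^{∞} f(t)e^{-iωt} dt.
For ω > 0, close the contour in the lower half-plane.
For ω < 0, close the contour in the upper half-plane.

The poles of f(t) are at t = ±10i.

Let g(z) = f(z)e^{-iωz}; for large |z| the factor e^{-iωz} decays in the lower half-plane when ω > 0 and in the upper half-plane when ω < 0.

Case ω > 0 (lower half-plane, clockwise contour ⇒ F(ω) = -2πi·ΣRes):
  Res_{z = - 10 i} g(z) = \frac{i e^{- 10 \omega}}{5}
  F(ω) = -2πi·ΣRes = \frac{2 \pi e^{- 10 \omega}}{5}

Case ω < 0 (upper half-plane, counterclockwise contour ⇒ F(ω) = +2πi·ΣRes):
  Res_{z = 10 i} g(z) = - \frac{i e^{10 \omega}}{5}
  F(ω) = 2πi·ΣRes = \frac{2 \pi e^{10 \omega}}{5}

Both cases combine into a single formula in |ω|:

F(ω) = \frac{2 \pi e^{- 10 \left|{\omega}\right|}}{5}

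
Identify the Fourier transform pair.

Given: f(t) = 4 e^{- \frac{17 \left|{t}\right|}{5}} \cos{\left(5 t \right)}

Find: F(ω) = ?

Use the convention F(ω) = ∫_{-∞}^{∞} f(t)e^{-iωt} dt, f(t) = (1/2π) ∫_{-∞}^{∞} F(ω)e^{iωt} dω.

F(ω) = \frac{680 \left(25 \omega^{2} + 914\right)}{625 \omega^{4} - 16800 \omega^{2} + 835396}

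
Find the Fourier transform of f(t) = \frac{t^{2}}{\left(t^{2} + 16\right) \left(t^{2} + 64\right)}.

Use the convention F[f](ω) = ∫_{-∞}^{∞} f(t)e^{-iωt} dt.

F(ω) = \frac{\pi \left(2 - e^{4 \left|{\omega}\right|}\right) e^{- 8 \left|{\omega}\right|}}{12}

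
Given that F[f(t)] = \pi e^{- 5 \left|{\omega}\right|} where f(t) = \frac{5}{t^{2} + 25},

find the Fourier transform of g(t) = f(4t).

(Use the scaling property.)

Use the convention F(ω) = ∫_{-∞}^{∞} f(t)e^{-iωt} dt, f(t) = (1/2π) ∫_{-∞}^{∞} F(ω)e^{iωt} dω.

F[g](ω) = \frac{\pi e^{- \frac{5 \left|{\omega}\right|}{4}}}{4}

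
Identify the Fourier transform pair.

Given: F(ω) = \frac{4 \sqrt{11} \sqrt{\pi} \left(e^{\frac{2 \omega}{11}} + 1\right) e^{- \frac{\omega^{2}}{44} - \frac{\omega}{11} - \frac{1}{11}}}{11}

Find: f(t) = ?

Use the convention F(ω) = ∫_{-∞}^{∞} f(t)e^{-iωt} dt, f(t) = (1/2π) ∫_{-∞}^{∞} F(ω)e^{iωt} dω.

f(t) = 8 e^{- 11 t^{2}} \cos{\left(2 t \right)}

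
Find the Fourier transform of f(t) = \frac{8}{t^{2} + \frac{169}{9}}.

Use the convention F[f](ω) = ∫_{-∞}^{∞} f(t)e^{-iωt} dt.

F(ω) = \frac{24 \pi e^{- \frac{13 \left|{\omega}\right|}{3}}}{13}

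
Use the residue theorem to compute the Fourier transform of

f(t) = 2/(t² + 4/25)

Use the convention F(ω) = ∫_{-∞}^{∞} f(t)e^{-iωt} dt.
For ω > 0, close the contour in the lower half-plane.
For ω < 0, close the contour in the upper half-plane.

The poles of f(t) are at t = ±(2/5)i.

Let g(z) = f(z)e^{-iωz}; for large |z| the factor e^{-iωz} decays in the lower half-plane when ω > 0 and in the upper half-plane when ω < 0.

Case ω > 0 (lower half-plane, clockwise contour ⇒ F(ω) = -2πi·ΣRes):
  Res_{z = - \frac{2 i}{5}} g(z) = \frac{5 i e^{- \frac{2 \omega}{5}}}{2}
  F(ω) = -2πi·ΣRes = 5 \pi e^{- \frac{2 \omega}{5}}

Case ω < 0 (upper half-plane, counterclockwise contour ⇒ F(ω) = +2πi·ΣRes):
  Res_{z = \frac{2 i}{5}} g(z) = - \frac{5 i e^{\frac{2 \omega}{5}}}{2}
  F(ω) = 2πi·ΣRes = 5 \pi e^{\frac{2 \omega}{5}}

Both cases combine into a single formula in |ω|:

F(ω) = 5 \pi e^{- \frac{2 \left|{\omega}\right|}{5}}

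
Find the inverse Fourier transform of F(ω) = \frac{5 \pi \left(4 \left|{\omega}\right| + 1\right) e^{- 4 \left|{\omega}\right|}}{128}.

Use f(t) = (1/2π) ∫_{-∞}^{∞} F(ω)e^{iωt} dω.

f(t) = \frac{5}{\left(t^{2} + 16\right)^{2}}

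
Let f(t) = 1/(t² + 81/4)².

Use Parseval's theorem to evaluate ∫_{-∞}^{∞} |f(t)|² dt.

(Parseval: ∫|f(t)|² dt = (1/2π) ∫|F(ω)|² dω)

∫|f(t)|² dt = \frac{40 \pi}{4782969}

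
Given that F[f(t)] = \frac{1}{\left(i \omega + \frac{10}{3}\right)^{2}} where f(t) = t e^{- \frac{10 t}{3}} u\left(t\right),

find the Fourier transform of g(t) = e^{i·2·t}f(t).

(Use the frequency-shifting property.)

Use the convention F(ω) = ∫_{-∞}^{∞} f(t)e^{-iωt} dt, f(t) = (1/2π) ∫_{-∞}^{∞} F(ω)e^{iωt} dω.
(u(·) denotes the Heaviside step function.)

F[g](ω) = \frac{9}{\left(3 i \left(\omega - 2\right) + 10\right)^{2}}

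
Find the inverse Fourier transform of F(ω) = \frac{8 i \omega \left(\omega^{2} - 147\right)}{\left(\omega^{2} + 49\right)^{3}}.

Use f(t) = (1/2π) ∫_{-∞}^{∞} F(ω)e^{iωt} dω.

f(t) = 2 t e^{- 7 \left|{t}\right|} \left|{t}\right|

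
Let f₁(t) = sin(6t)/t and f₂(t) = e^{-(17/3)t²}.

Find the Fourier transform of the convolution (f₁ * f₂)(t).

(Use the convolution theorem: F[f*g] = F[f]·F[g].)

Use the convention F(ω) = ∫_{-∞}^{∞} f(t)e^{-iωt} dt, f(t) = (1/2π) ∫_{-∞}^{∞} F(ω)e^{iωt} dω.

F[f₁*f₂](ω) = \begin{cases} \frac{\sqrt{51} \pi^{\frac{3}{2}} e^{- \frac{3 \omega^{2}}{68}}}{17} & \text{for}\: \omega > -6 \wedge \omega < 6 \\0 & \text{otherwise} \end{cases}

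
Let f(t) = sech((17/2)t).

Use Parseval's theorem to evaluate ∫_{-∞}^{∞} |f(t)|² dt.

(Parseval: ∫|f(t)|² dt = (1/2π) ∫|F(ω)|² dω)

∫|f(t)|² dt = \frac{4}{17}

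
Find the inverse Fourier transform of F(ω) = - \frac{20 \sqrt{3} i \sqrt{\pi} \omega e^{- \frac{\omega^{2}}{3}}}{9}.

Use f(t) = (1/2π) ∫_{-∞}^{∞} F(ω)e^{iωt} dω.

f(t) = 5 t e^{- \frac{3 t^{2}}{4}}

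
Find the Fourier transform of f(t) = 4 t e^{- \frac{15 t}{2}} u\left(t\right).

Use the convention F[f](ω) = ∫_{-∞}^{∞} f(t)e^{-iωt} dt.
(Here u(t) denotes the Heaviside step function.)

F(ω) = \frac{16}{\left(2 i \omega + 15\right)^{2}}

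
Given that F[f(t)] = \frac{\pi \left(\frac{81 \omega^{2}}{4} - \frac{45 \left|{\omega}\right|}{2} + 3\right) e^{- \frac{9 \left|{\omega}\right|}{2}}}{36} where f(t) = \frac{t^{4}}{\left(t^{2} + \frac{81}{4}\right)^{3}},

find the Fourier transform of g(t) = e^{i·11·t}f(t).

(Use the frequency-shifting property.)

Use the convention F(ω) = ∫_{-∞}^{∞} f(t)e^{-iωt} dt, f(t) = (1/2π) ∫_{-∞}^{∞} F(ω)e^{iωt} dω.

F[g](ω) = \frac{\pi \left(27 \left(\omega - 11\right)^{2} - 30 \left|{\omega - 11}\right| + 4\right) e^{- \frac{9 \left|{\omega - 11}\right|}{2}}}{48}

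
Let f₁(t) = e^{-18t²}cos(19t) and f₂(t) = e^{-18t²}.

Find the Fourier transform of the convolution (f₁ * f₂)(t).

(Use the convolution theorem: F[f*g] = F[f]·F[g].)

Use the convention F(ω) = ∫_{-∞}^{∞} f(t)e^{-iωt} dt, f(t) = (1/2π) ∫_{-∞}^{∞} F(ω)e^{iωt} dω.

F[f₁*f₂](ω) = \frac{\pi \left(e^{\frac{19 \omega}{18}} + 1\right) e^{- \frac{\omega^{2}}{36} - \frac{19 \omega}{36} - \frac{361}{72}}}{36}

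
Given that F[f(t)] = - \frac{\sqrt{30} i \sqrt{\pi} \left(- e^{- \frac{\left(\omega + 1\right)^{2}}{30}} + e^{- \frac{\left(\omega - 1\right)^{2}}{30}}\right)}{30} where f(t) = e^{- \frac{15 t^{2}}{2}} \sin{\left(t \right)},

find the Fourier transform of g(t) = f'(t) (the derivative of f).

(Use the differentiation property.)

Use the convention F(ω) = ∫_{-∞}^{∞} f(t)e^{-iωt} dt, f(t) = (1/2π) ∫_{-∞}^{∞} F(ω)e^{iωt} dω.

F[g](ω) = \frac{\sqrt{30} \sqrt{\pi} \omega \left(e^{\frac{2 \omega}{15}} - 1\right) e^{- \frac{\omega^{2}}{30} - \frac{\omega}{15} - \frac{1}{30}}}{30}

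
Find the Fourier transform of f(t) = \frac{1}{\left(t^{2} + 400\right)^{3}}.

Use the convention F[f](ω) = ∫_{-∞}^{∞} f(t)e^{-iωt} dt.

F(ω) = \frac{\pi \left(400 \omega^{2} + 60 \left|{\omega}\right| + 3\right) e^{- 20 \left|{\omega}\right|}}{25600000}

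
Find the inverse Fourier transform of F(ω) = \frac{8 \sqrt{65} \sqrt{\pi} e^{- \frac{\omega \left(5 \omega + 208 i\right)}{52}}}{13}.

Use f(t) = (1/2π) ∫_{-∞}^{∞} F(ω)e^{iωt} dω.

f(t) = 8 e^{- \frac{13 \left(t - 4\right)^{2}}{5}}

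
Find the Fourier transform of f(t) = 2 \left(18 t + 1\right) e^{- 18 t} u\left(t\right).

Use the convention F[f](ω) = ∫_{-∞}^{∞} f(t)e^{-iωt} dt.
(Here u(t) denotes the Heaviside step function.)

F(ω) = \frac{2 \left(- i \omega - 36\right)}{\omega^{2} - 36 i \omega - 324}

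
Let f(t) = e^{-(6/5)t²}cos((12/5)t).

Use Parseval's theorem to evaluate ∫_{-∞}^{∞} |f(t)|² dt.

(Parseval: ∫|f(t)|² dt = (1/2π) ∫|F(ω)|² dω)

∫|f(t)|² dt = \frac{\sqrt{15} \sqrt{\pi} \left(1 + e^{\frac{12}{5}}\right)}{12 e^{\frac{12}{5}}}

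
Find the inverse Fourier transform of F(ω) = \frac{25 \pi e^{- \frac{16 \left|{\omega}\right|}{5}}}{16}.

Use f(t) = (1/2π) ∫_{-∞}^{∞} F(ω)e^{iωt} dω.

f(t) = \frac{5}{t^{2} + \frac{256}{25}}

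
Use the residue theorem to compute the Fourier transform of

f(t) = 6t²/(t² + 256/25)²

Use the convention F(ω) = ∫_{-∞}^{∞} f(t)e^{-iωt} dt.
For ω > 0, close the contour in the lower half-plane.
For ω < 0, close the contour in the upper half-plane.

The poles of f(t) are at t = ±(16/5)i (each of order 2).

Let g(z) = f(z)e^{-iωz}; for large |z| the factor e^{-iωz} decays in the lower half-plane when ω > 0 and in the upper half-plane when ω < 0.

Case ω > 0 (lower half-plane, clockwise contour ⇒ F(ω) = -2πi·ΣRes):
  Res_{z = - \frac{16 i}{5}} g(z) = \frac{3 i \left(5 - 16 \omega\right) e^{- \frac{16 \omega}{5}}}{32} (pole of order 2)
  F(ω) = -2πi·ΣRes = \frac{3 \pi \left(5 - 16 \omega\right) e^{- \frac{16 \omega}{5}}}{16}

Case ω < 0 (upper half-plane, counterclockwise contour ⇒ F(ω) = +2πi·ΣRes):
  Res_{z = \frac{16 i}{5}} g(z) = \frac{3 i \left(- 16 \omega - 5\right) e^{\frac{16 \omega}{5}}}{32} (pole of order 2)
  F(ω) = 2πi·ΣRes = \frac{3 \pi \left(16 \omega + 5\right) e^{\frac{16 \omega}{5}}}{16}

Both cases combine into a single formula in |ω|:

F(ω) = \frac{3 \pi \left(5 - 16 \left|{\omega}\right|\right) e^{- \frac{16 \left|{\omega}\right|}{5}}}{16}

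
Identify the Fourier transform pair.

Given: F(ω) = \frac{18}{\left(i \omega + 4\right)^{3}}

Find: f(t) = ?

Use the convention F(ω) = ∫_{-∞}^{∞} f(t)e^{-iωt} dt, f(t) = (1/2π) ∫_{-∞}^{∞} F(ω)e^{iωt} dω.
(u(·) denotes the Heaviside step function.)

f(t) = 9 t^{2} e^{- 4 t} u\left(t\right)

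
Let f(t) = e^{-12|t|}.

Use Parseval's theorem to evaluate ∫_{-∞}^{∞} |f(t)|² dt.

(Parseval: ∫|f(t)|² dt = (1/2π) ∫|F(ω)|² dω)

∫|f(t)|² dt = \frac{1}{12}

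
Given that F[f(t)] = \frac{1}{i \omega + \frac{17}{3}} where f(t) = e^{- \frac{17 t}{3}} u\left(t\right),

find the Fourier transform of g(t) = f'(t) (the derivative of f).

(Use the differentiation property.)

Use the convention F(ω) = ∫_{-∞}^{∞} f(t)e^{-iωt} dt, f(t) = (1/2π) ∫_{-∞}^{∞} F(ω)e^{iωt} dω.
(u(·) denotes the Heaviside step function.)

F[g](ω) = \frac{3 \omega}{3 \omega - 17 i}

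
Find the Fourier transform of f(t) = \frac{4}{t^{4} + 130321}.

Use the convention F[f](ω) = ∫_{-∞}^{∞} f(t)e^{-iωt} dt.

F(ω) = \frac{4 \pi e^{- \frac{19 \sqrt{2} \left|{\omega}\right|}{2}} \sin{\left(\frac{19 \sqrt{2} \left|{\omega}\right|}{2} + \frac{\pi}{4} \right)}}{6859}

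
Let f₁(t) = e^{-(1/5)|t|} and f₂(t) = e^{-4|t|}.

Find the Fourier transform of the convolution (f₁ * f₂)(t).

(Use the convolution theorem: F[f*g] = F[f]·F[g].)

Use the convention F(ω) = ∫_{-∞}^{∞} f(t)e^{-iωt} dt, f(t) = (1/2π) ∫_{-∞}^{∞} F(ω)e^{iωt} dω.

F[f₁*f₂](ω) = \frac{80}{\left(\omega^{2} + 16\right) \left(25 \omega^{2} + 1\right)}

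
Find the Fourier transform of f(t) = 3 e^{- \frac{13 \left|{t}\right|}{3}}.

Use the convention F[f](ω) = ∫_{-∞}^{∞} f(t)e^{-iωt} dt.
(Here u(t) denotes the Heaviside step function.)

F(ω) = \frac{234}{9 \omega^{2} + 169}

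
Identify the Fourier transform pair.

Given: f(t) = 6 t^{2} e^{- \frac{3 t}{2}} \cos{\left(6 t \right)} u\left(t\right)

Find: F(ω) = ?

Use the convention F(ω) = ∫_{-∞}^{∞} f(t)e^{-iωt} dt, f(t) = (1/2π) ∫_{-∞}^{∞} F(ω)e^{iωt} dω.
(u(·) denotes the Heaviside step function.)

F(ω) = \frac{96 \left(- 864 i \omega + \left(2 i \omega + 3\right)^{3} - 1296\right)}{\left(\left(2 i \omega + 3\right)^{2} + 144\right)^{3}}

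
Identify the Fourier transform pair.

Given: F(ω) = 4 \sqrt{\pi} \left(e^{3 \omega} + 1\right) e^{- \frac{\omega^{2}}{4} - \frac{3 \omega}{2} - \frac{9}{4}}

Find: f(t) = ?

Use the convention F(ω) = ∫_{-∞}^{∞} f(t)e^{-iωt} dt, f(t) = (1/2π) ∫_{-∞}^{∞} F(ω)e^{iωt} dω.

f(t) = 8 e^{- t^{2}} \cos{\left(3 t \right)}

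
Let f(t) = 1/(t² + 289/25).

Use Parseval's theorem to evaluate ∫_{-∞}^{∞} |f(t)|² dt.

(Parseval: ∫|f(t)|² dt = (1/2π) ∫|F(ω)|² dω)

∫|f(t)|² dt = \frac{125 \pi}{9826}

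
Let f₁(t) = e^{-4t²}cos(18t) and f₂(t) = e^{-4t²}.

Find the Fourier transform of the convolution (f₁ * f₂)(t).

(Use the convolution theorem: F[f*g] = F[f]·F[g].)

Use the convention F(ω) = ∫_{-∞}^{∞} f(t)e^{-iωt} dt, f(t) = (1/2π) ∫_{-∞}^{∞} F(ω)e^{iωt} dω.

F[f₁*f₂](ω) = \frac{\pi \left(e^{\frac{9 \omega}{2}} + 1\right) e^{- \frac{\omega^{2}}{8} - \frac{9 \omega}{4} - \frac{81}{4}}}{8}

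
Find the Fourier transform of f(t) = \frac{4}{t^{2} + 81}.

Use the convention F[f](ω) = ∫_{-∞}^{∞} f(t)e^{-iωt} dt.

F(ω) = \frac{4 \pi e^{- 9 \left|{\omega}\right|}}{9}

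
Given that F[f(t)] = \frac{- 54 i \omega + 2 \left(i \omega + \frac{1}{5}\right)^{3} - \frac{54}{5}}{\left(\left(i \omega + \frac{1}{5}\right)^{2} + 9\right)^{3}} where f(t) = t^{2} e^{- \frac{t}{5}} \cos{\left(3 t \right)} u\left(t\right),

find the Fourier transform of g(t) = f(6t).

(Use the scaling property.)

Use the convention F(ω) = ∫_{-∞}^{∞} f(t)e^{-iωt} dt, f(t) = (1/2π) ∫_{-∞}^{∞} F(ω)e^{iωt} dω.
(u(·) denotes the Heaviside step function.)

F[g](ω) = \frac{9000 \left(- 121500 i \omega + \left(5 i \omega + 6\right)^{3} - 145800\right)}{\left(\left(5 i \omega + 6\right)^{2} + 8100\right)^{3}}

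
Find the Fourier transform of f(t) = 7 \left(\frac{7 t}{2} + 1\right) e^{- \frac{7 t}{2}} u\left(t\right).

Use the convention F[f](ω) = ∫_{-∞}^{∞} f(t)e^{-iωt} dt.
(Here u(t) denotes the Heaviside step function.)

F(ω) = \frac{28 \left(- i \omega - 7\right)}{4 \omega^{2} - 28 i \omega - 49}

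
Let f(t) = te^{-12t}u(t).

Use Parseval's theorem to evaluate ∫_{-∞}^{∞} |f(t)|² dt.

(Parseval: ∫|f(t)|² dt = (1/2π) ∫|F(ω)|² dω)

∫|f(t)|² dt = \frac{1}{6912}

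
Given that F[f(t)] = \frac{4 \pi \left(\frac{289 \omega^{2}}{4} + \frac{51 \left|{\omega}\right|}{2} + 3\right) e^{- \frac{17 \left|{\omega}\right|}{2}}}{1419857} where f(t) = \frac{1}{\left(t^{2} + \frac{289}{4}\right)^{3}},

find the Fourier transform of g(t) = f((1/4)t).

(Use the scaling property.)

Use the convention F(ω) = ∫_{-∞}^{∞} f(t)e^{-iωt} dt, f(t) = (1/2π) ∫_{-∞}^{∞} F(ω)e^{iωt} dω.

F[g](ω) = \frac{16 \pi \left(1156 \omega^{2} + 102 \left|{\omega}\right| + 3\right) e^{- 34 \left|{\omega}\right|}}{1419857}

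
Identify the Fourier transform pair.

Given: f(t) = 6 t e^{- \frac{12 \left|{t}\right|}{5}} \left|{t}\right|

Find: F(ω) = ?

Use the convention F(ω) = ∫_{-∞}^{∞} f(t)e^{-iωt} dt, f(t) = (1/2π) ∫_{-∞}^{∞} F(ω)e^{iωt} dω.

F(ω) = \frac{15000 i \omega \left(25 \omega^{2} - 432\right)}{\left(25 \omega^{2} + 144\right)^{3}}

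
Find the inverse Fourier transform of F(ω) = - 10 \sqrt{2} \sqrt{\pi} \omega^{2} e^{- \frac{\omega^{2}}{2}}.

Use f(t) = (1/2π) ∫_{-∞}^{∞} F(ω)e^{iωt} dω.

f(t) = 5 \left(2 t^{2} - 2\right) e^{- \frac{t^{2}}{2}}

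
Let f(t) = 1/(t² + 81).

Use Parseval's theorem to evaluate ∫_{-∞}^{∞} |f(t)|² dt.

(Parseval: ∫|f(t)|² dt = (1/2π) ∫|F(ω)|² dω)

∫|f(t)|² dt = \frac{\pi}{1458}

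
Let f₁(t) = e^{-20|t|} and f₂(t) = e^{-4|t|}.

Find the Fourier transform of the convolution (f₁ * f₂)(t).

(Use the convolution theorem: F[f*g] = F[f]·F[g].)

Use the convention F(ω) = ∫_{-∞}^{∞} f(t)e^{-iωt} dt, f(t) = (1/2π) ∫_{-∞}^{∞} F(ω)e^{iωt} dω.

F[f₁*f₂](ω) = \frac{320}{\left(\omega^{2} + 16\right) \left(\omega^{2} + 400\right)}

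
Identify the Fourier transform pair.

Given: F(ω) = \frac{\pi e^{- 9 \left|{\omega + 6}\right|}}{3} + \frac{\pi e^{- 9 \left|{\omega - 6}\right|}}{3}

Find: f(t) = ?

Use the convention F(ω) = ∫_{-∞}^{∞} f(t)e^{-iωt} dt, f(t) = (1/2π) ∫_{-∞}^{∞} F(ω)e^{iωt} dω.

f(t) = \frac{6 \cos{\left(6 t \right)}}{t^{2} + 81}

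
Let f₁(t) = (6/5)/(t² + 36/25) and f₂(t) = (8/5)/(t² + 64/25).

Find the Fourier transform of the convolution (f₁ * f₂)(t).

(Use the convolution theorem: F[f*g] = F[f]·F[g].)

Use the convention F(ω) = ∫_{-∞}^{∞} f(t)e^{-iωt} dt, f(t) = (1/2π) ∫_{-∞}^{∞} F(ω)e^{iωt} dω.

F[f₁*f₂](ω) = \pi^{2} e^{- \frac{14 \left|{\omega}\right|}{5}}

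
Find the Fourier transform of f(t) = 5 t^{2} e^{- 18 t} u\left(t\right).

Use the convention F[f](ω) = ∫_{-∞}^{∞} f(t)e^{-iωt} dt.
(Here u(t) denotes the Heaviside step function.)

F(ω) = \frac{10}{\left(i \omega + 18\right)^{3}}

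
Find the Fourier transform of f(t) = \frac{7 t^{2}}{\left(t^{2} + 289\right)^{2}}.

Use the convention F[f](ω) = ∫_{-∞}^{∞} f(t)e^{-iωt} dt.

F(ω) = \frac{7 \pi \left(1 - 17 \left|{\omega}\right|\right) e^{- 17 \left|{\omega}\right|}}{34}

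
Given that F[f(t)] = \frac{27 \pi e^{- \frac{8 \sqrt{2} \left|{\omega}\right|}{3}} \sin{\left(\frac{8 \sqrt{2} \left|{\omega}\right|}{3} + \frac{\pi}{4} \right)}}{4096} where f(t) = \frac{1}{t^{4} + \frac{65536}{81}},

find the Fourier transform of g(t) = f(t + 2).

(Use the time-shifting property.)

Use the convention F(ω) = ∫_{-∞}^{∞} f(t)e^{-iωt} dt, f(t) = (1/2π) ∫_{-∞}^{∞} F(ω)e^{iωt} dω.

F[g](ω) = \frac{27 \pi e^{2 i \omega - \frac{8 \sqrt{2} \left|{\omega}\right|}{3}} \sin{\left(\frac{8 \sqrt{2} \left|{\omega}\right|}{3} + \frac{\pi}{4} \right)}}{4096}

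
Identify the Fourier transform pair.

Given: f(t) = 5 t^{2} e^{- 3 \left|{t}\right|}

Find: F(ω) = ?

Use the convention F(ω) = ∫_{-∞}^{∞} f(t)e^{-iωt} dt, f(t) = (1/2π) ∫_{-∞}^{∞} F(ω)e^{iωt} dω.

F(ω) = \frac{180 \left(3 - \omega^{2}\right)}{\left(\omega^{2} + 9\right)^{3}}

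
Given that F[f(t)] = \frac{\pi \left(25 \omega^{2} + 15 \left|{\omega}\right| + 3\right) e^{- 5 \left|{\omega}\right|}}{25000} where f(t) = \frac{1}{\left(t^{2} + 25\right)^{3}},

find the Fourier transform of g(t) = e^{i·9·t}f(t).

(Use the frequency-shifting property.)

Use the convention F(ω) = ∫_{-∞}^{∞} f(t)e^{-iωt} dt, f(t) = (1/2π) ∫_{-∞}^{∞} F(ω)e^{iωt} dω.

F[g](ω) = \frac{\pi \left(25 \left(\omega - 9\right)^{2} + 15 \left|{\omega - 9}\right| + 3\right) e^{- 5 \left|{\omega - 9}\right|}}{25000}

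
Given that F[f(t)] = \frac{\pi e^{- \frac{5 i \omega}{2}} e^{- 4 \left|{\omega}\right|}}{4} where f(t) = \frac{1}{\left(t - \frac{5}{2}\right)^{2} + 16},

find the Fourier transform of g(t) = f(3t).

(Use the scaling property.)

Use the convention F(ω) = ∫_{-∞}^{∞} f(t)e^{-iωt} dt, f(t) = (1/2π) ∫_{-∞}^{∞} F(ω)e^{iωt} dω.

F[g](ω) = \frac{\pi e^{- \frac{5 i \omega}{6} - \frac{4 \left|{\omega}\right|}{3}}}{12}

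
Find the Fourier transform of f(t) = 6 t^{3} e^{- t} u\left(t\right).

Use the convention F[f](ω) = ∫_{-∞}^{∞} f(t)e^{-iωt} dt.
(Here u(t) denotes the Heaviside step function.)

F(ω) = \frac{36}{\left(i \omega + 1\right)^{4}}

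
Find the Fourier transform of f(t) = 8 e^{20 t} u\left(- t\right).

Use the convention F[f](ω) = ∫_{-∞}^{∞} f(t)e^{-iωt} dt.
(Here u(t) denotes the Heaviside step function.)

F(ω) = - \frac{8}{i \omega - 20}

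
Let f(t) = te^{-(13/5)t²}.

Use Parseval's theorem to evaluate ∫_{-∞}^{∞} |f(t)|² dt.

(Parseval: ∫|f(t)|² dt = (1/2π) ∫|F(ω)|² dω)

∫|f(t)|² dt = \frac{5 \sqrt{130} \sqrt{\pi}}{1352}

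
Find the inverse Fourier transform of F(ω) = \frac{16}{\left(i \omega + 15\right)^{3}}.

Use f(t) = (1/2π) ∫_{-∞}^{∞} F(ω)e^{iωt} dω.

f(t) = 8 t^{2} e^{- 15 t} u\left(t\right)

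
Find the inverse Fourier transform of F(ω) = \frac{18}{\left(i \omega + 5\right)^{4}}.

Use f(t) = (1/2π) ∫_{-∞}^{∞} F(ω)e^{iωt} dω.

f(t) = 3 t^{3} e^{- 5 t} u\left(t\right)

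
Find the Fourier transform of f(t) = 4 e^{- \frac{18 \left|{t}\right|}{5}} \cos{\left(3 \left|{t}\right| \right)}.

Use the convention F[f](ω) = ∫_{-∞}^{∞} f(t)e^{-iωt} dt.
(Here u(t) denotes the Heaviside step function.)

F(ω) = \frac{720 \left(25 \omega^{2} + 549\right)}{625 \omega^{4} + 4950 \omega^{2} + 301401}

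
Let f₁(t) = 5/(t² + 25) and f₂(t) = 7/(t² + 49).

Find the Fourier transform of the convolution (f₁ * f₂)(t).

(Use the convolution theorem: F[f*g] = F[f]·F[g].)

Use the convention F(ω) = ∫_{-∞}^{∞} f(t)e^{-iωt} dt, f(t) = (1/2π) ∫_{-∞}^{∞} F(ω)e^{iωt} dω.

F[f₁*f₂](ω) = \pi^{2} e^{- 12 \left|{\omega}\right|}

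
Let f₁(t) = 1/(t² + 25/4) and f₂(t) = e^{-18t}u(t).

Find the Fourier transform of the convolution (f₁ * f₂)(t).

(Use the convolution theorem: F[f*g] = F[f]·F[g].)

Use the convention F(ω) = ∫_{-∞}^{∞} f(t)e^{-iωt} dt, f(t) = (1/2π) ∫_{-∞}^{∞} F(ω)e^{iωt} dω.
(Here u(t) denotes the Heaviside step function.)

F[f₁*f₂](ω) = \frac{2 \pi e^{- \frac{5 \left|{\omega}\right|}{2}}}{5 \left(i \omega + 18\right)}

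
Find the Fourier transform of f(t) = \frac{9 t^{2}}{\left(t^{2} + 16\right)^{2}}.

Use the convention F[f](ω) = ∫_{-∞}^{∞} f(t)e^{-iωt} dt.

F(ω) = \frac{9 \pi \left(1 - 4 \left|{\omega}\right|\right) e^{- 4 \left|{\omega}\right|}}{8}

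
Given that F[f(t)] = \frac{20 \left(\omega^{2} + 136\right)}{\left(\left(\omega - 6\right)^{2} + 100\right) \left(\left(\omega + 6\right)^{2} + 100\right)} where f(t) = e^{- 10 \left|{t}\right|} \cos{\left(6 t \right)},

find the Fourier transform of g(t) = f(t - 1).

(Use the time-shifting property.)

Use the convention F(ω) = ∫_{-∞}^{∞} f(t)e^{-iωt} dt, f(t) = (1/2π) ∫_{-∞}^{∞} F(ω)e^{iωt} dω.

F[g](ω) = \frac{20 \left(\omega^{2} + 136\right) e^{- i \omega}}{\omega^{4} + 128 \omega^{2} + 18496}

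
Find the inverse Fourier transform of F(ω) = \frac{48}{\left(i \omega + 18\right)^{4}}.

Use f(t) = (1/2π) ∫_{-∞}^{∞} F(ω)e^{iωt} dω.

f(t) = 8 t^{3} e^{- 18 t} u\left(t\right)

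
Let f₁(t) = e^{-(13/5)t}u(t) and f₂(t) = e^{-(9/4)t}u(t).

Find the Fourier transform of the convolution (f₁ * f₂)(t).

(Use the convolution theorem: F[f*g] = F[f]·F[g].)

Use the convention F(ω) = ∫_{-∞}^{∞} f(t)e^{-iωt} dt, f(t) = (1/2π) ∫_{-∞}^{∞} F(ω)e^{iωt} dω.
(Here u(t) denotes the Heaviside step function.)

F[f₁*f₂](ω) = \frac{20}{- 20 \omega^{2} + 97 i \omega + 117}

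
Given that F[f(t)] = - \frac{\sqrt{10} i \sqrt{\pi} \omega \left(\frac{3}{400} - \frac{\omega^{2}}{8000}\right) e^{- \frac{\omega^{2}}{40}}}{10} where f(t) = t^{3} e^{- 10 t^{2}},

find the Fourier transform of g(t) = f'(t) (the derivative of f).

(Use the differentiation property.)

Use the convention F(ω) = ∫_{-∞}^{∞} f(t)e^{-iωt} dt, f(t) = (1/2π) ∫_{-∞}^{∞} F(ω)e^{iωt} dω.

F[g](ω) = \frac{\sqrt{10} \sqrt{\pi} \omega^{2} \left(60 - \omega^{2}\right) e^{- \frac{\omega^{2}}{40}}}{80000}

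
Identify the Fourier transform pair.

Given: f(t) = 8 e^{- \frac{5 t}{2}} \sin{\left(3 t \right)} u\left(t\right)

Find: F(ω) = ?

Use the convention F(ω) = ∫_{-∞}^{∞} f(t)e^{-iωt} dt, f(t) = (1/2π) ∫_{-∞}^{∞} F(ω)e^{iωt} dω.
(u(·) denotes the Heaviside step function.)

F(ω) = \frac{96}{\left(2 i \omega + 5\right)^{2} + 36}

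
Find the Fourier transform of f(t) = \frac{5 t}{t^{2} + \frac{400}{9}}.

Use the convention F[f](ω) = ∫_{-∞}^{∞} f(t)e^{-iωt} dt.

F(ω) = - 5 i \pi e^{- \frac{20 \left|{\omega}\right|}{3}} \operatorname{sign}{\left(\omega \right)}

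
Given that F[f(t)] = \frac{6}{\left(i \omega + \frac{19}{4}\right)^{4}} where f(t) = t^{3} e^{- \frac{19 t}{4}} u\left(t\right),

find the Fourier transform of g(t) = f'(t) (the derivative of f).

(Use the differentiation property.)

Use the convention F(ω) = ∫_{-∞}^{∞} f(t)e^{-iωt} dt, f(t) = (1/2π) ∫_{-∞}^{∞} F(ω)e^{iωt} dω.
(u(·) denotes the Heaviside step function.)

F[g](ω) = \frac{1536 i \omega}{\left(4 i \omega + 19\right)^{4}}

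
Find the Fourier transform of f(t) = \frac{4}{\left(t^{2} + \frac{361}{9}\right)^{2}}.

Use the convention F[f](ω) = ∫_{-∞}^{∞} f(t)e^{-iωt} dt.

F(ω) = \frac{18 \pi \left(19 \left|{\omega}\right| + 3\right) e^{- \frac{19 \left|{\omega}\right|}{3}}}{6859}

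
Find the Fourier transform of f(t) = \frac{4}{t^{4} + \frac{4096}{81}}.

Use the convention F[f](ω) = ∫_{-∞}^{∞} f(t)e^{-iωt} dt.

F(ω) = \frac{27 \pi e^{- \frac{4 \sqrt{2} \left|{\omega}\right|}{3}} \sin{\left(\frac{4 \sqrt{2} \left|{\omega}\right|}{3} + \frac{\pi}{4} \right)}}{128}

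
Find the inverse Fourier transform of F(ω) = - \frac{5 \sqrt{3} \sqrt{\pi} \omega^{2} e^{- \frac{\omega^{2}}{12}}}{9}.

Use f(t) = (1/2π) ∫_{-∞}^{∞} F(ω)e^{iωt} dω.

f(t) = 5 \left(12 t^{2} - 2\right) e^{- 3 t^{2}}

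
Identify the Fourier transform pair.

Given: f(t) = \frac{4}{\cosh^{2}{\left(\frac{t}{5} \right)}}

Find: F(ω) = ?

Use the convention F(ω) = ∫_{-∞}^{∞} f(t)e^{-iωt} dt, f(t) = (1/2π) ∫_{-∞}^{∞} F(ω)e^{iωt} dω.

F(ω) = \frac{100 \pi \omega}{\sinh{\left(\frac{5 \pi \omega}{2} \right)}}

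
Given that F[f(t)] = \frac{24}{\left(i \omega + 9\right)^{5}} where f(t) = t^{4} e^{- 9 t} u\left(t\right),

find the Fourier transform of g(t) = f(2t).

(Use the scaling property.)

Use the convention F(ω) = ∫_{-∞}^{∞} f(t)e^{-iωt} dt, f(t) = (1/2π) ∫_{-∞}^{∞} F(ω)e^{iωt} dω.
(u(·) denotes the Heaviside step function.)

F[g](ω) = \frac{384}{\left(i \omega + 18\right)^{5}}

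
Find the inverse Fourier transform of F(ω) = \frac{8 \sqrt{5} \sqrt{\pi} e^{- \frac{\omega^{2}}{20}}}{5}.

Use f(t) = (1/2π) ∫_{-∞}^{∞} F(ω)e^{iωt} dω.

f(t) = 8 e^{- 5 t^{2}}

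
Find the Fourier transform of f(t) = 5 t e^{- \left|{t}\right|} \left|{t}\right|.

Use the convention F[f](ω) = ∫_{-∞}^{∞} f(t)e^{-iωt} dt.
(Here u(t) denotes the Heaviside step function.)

F(ω) = \frac{20 i \omega \left(\omega^{2} - 3\right)}{\left(\omega^{2} + 1\right)^{3}}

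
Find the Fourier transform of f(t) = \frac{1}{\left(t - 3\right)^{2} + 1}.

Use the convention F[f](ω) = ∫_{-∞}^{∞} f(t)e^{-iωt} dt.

F(ω) = \pi e^{- 3 i \omega - \left|{\omega}\right|}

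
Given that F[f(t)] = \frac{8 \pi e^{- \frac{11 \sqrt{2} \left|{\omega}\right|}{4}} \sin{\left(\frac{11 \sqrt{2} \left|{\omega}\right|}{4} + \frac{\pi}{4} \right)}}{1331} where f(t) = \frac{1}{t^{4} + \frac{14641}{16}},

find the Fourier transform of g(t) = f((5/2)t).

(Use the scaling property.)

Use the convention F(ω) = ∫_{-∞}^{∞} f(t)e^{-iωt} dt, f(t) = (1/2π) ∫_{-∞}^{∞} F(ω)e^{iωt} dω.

F[g](ω) = \frac{16 \pi e^{- \frac{11 \sqrt{2} \left|{\omega}\right|}{10}} \sin{\left(\frac{11 \sqrt{2} \left|{\omega}\right|}{10} + \frac{\pi}{4} \right)}}{6655}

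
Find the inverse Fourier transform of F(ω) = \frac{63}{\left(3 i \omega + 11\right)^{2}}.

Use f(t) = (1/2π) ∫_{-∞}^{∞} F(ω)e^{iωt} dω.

f(t) = 7 t e^{- \frac{11 t}{3}} u\left(t\right)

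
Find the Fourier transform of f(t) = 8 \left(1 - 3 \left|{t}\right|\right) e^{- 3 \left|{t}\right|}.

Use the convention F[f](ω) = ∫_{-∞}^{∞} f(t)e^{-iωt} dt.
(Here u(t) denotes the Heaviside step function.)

F(ω) = \frac{96 \omega^{2}}{\left(\omega^{2} + 9\right)^{2}}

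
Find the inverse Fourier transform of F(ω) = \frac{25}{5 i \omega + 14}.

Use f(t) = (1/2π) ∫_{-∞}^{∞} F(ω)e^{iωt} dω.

f(t) = 5 e^{- \frac{14 t}{5}} u\left(t\right)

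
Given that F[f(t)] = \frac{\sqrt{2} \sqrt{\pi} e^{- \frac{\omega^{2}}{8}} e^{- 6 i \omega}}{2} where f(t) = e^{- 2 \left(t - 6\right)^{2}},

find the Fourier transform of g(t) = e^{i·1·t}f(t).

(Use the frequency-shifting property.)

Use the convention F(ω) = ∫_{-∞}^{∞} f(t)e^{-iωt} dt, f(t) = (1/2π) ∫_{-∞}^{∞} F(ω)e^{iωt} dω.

F[g](ω) = \frac{\sqrt{2} \sqrt{\pi} e^{- \frac{\left(\omega - 1\right) \left(\omega - 1 + 48 i\right)}{8}}}{2}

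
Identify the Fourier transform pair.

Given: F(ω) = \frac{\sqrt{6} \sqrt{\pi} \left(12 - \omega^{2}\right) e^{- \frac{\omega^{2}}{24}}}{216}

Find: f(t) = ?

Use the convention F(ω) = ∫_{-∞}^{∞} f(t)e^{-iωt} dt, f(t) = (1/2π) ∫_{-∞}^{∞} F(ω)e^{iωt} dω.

f(t) = 4 t^{2} e^{- 6 t^{2}}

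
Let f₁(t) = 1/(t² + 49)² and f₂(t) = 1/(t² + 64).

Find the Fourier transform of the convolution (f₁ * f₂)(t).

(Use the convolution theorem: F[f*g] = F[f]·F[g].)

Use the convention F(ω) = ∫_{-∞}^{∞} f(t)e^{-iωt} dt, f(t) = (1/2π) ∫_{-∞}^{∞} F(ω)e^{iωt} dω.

F[f₁*f₂](ω) = \frac{\pi^{2} \left(7 \left|{\omega}\right| + 1\right) e^{- 15 \left|{\omega}\right|}}{5488}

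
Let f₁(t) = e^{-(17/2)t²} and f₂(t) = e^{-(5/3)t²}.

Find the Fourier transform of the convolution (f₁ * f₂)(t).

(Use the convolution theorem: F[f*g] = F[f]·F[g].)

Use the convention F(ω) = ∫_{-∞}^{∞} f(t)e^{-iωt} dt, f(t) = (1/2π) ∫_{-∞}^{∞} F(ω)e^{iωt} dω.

F[f₁*f₂](ω) = \frac{\sqrt{510} \pi e^{- \frac{61 \omega^{2}}{340}}}{85}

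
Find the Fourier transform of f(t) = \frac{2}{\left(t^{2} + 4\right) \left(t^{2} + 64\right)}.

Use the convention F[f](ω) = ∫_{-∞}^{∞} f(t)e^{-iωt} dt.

F(ω) = \frac{\pi \left(4 e^{6 \left|{\omega}\right|} - 1\right) e^{- 8 \left|{\omega}\right|}}{240}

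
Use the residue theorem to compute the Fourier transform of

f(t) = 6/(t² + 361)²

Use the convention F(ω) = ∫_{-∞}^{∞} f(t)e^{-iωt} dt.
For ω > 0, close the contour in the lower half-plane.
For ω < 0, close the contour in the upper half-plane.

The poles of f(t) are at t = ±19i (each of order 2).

Let g(z) = f(z)e^{-iωz}; for large |z| the factor e^{-iωz} decays in the lower half-plane when ω > 0 and in the upper half-plane when ω < 0.

Case ω > 0 (lower half-plane, clockwise contour ⇒ F(ω) = -2πi·ΣRes):
  Res_{z = - 19 i} g(z) = \frac{3 i \left(19 \omega + 1\right) e^{- 19 \omega}}{13718} (pole of order 2)
  F(ω) = -2πi·ΣRes = \frac{3 \pi \left(19 \omega + 1\right) e^{- 19 \omega}}{6859}

Case ω < 0 (upper half-plane, counterclockwise contour ⇒ F(ω) = +2πi·ΣRes):
  Res_{z = 19 i} g(z) = \frac{3 i \left(19 \omega - 1\right) e^{19 \omega}}{13718} (pole of order 2)
  F(ω) = 2πi·ΣRes = \frac{3 \pi \left(1 - 19 \omega\right) e^{19 \omega}}{6859}

Both cases combine into a single formula in |ω|:

F(ω) = \frac{3 \pi \left(19 \left|{\omega}\right| + 1\right) e^{- 19 \left|{\omega}\right|}}{6859}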